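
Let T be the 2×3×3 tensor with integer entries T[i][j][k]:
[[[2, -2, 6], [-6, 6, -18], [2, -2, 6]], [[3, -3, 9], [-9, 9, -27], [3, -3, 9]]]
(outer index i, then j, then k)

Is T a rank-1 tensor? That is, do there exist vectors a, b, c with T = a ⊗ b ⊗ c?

The mode-1 fibre T[:,0,0] = [2, 3] gives a = [2, 3] (primitive direction); the mode-2 fibre T[0,:,0] = [2, -6, 2] gives b = [1, -3, 1]; then c[k] = T[0,0,k] / (a[0]·b[0]) = [2, -2, 6] / 2 = [1, -1, 3].
Expanding [2, 3] ⊗ [1, -3, 1] ⊗ [1, -1, 3] reproduces all 18 entries of T, so T = [2, 3] ⊗ [1, -3, 1] ⊗ [1, -1, 3] and rank(T) ≤ 1.
Equivalently every frontal slice T[:,:,k] is c[k] times the rank-1 matrix [2, 3] ⊗ [1, -3, 1]. So T has rank 1 (it is nonzero).

Yes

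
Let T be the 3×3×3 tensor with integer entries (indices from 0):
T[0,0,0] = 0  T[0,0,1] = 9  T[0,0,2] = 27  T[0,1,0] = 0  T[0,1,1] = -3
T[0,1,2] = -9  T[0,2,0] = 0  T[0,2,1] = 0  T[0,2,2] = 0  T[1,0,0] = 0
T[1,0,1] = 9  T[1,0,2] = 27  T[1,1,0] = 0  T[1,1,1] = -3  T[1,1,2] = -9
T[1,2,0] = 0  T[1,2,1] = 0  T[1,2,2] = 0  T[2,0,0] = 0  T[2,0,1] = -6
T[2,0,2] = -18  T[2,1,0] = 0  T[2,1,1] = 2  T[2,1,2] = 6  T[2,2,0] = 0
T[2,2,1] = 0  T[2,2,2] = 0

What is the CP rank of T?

Lower bound: T ≠ 0 (e.g. T[0,0,1] = 9), so rank(T) ≥ 1.
Upper bound: if T = a ⊗ b ⊗ c then every fibre of T is a multiple of the corresponding factor, so read the factors off the fibres through the nonzero entry T[0,0,1] = 9.
The mode-1 fibre T[:,0,1] = [9, 9, -6] gives a = (3, 3, -2) (primitive direction); the mode-2 fibre T[0,:,1] = [9, -3, 0] gives b = (3, -1, 0); then c[k] = T[0,0,k] / (a[0]·b[0]) = [0, 9, 27] / 9 = (0, 1, 3).
Expanding (3, 3, -2) ⊗ (3, -1, 0) ⊗ (0, 1, 3) reproduces all 27 entries of T, so T = (3, 3, -2) ⊗ (3, -1, 0) ⊗ (0, 1, 3) and rank(T) ≤ 1.
These bounds meet, so rank(T) = 1.
Check entry T[2,2,2] = 0: (-2)·(0)·(3) = 0.

1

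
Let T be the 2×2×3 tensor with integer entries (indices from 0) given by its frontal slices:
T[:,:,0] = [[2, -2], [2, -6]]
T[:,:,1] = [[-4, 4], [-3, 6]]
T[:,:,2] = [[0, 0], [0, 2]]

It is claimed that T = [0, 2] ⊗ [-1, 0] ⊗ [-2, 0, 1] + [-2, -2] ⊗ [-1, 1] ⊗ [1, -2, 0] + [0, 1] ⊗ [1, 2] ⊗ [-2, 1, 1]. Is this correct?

No

Reconstruct entry (1,0,0) from the claimed factors: Σₗ aₗ[1]bₗ[0]cₗ[0] = (2)·(-1)·(-2) + (-2)·(-1)·(1) + (1)·(1)·(-2) = 4, but T[1,0,0] = 2. The claim is false.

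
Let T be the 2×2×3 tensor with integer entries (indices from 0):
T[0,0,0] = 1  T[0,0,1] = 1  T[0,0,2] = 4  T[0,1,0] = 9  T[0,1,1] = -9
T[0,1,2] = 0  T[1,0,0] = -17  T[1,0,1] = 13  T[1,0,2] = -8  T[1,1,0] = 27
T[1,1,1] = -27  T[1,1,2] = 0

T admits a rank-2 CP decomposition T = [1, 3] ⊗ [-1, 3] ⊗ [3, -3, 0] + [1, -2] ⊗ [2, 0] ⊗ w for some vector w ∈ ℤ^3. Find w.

Subtract the known terms from T to get the rank-1 residual R = [1, -2] ⊗ [2, 0] ⊗ w, so R[i,j,k] = a[i]·b[j]·w[k]. Pick indices with nonzero a[0]·b[0] = (1)·(2) = 2. Only the fibre through (0,0,·) is needed: R[0,0,:] = T[0,0,:] − Σₗ aₗ[0]bₗ[0]cₗ = [1, 1, 4] − (1)·(-1)·[3, -3, 0] = [4, -2, 4]. Then w[k] = R[0,0,k] / 2 for each k, giving w = [4, -2, 4] / 2 = [2, -1, 2].

w = [2, -1, 2]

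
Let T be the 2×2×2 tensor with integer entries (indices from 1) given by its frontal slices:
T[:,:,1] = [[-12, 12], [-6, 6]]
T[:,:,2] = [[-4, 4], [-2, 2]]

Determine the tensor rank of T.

Lower bound: T ≠ 0 (e.g. T[1,1,1] = -12), so rank(T) ≥ 1.
Upper bound: the mode-1 fibre T[:,1,1] = [-12, -6] gives a = (2, 1) (primitive direction); the mode-2 fibre T[1,:,1] = [-12, 12] gives b = (1, -1); then c[k] = T[1,1,k] / (a[1]·b[1]) = [-12, -4] / 2 = (-6, -2).
Expanding (2, 1) ⊗ (1, -1) ⊗ (-6, -2) reproduces all 8 entries of T, so T = (2, 1) ⊗ (1, -1) ⊗ (-6, -2) and rank(T) ≤ 1.
These bounds meet, so rank(T) = 1.

1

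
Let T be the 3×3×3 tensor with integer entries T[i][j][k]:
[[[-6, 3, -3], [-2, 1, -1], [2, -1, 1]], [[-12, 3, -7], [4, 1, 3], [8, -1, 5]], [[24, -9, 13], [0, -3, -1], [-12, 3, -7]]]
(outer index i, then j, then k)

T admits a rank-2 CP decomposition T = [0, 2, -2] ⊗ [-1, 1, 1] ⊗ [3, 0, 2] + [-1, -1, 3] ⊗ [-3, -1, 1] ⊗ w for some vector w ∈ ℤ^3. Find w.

Subtract the known terms from T to get the rank-1 residual R = [-1, -1, 3] ⊗ [-3, -1, 1] ⊗ w, so R[i,j,k] = a[i]·b[j]·w[k]. Pick indices with nonzero a[0]·b[0] = (-1)·(-3) = 3. Only the fibre through (0,0,·) is needed: R[0,0,:] = T[0,0,:] − Σₗ aₗ[0]bₗ[0]cₗ = [-6, 3, -3] − (0)·(-1)·[3, 0, 2] = [-6, 3, -3]. Then w[k] = R[0,0,k] / 3 for each k, giving w = [-6, 3, -3] / 3 = [-2, 1, -1].

w = [-2, 1, -1]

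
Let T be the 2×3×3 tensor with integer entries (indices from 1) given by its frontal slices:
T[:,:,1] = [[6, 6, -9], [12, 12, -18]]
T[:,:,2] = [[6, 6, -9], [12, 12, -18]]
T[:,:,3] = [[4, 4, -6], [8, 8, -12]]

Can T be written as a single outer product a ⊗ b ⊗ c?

Yes

If T = a ⊗ b ⊗ c then every fibre of T is a multiple of the corresponding factor, so read the factors off the fibres through the nonzero entry T[1,1,1] = 6.
The mode-1 fibre T[:,1,1] = [6, 12] gives a = [1, 2] (primitive direction); the mode-2 fibre T[1,:,1] = [6, 6, -9] gives b = [2, 2, -3]; then c[k] = T[1,1,k] / (a[1]·b[1]) = [6, 6, 4] / 2 = [3, 3, 2].
Expanding [1, 2] ⊗ [2, 2, -3] ⊗ [3, 3, 2] reproduces all 18 entries of T, so T = [1, 2] ⊗ [2, 2, -3] ⊗ [3, 3, 2] and rank(T) ≤ 1.
Equivalently every frontal slice T[:,:,k] is c[k] times the rank-1 matrix [1, 2] ⊗ [2, 2, -3]. So T has rank 1 (it is nonzero).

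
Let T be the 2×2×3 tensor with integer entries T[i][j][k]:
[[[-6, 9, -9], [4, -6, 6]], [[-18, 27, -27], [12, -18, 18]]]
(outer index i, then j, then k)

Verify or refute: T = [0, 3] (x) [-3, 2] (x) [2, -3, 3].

No

Reconstruct entry (0,0,0) from the claimed factors: Σₗ aₗ[0]bₗ[0]cₗ[0] = (0)·(-3)·(2) = 0, but T[0,0,0] = -6. The claim is false.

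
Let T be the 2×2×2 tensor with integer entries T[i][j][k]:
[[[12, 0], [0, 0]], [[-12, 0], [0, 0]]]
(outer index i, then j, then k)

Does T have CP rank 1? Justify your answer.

If T = a ⊗ b ⊗ c then every fibre of T is a multiple of the corresponding factor, so read the factors off the fibres through the nonzero entry T[0,0,0] = 12.
The mode-1 fibre T[:,0,0] = [12, -12] gives a = [1, -1] (primitive direction); the mode-2 fibre T[0,:,0] = [12, 0] gives b = [1, 0]; then c[k] = T[0,0,k] / (a[0]·b[0]) = [12, 0] / 1 = [12, 0].
Expanding [1, -1] ⊗ [1, 0] ⊗ [12, 0] reproduces all 8 entries of T, so T = [1, -1] ⊗ [1, 0] ⊗ [12, 0] and rank(T) ≤ 1.
Equivalently every frontal slice T[:,:,k] is c[k] times the rank-1 matrix [1, -1] ⊗ [1, 0]. So T has rank 1 (it is nonzero).

Yes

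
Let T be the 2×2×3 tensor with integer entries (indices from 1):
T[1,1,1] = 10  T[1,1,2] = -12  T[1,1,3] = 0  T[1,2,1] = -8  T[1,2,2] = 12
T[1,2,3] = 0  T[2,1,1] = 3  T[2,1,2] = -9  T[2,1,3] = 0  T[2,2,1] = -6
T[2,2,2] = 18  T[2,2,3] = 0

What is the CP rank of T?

Lower bound: the mode-2 unfolding of T (rows indexed by j, columns by (i,k) = (1,1), (1,2), (1,3), (2,1), (2,2), (2,3)) is [[10, -12, 0, 3, -9, 0], [-8, 12, 0, -6, 18, 0]].
There the 2×2 minor on rows j ∈ {1, 2}, columns (i,k) ∈ {(1,1), (1,2)} is det [[10, -12], [-8, 12]] = 24 ≠ 0, so this unfolding has rank ≥ 2; CP rank is at least every unfolding rank, so rank(T) ≥ 2. (Flattening ranks never certify an upper bound on CP rank; for that we must actually write T with 2 rank-1 terms.)
Upper bound — finding two terms. Write S_k = T[:,:,k] for the frontal slices: S₁ = [[10, -8], [3, -6]], S₂ = [[-12, 12], [-9, 18]], S₃ = [[0, 0], [0, 0]].
If T = a₁ ∘ b₁ ∘ c₁ + a₂ ∘ b₂ ∘ c₂ then each S_k = c₁[k]·a₁b₁ᵀ + c₂[k]·a₂b₂ᵀ. S₁ and S₂ are linearly independent, so a₁b₁ᵀ and a₂b₂ᵀ must span the same plane of matrices: they are the rank-1 matrices of the form x·S₁ + y·S₂.
det(x·S₁ + y·S₂) is −36·x² + 144·xy − 108·y² = (-36)·(x − 3·y)(x − y), vanishing at (x:y) = (3:1) and (1:1).
M₁ = 3·S₁ + S₂ = [[18, -12], [0, 0]] = 6·(1, 0)(3, -2)ᵀ and M₂ = S₁ + S₂ = [[-2, 4], [-6, 12]] = (-2)·(1, 3)(1, -2)ᵀ, so take a₁ = (1, 0), b₁ = (3, -2), a₂ = (1, 3), b₂ = (1, -2).
Each slice is an integer combination of E₁ = a₁b₁ᵀ and E₂ = a₂b₂ᵀ: S₁ = 3·E₁ + E₂, S₂ = −3·E₁ − 3·E₂, S₃ = 0; reading off coefficients, c₁ = (3, -3, 0) and c₂ = (1, -3, 0).
Hence T = (1, 0) ∘ (3, -2) ∘ (3, -3, 0) + (1, 3) ∘ (1, -2) ∘ (1, -3, 0), so rank(T) ≤ 2.
These bounds meet, so rank(T) = 2.
Check entry T[2,1,2] = -9: (0)·(3)·(-3) + (3)·(1)·(-3) = -9.

2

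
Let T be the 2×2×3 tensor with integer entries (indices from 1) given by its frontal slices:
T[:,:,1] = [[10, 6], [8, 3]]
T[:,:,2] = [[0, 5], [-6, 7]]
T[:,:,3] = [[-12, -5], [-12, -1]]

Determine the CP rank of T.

Lower bound: the mode-3 unfolding of T (rows indexed by k, columns by (i,j) = (1,1), (1,2), (2,1), (2,2)) is [[10, 6, 8, 3], [0, 5, -6, 7], [-12, -5, -12, -1]].
There the 3×3 minor on rows k ∈ {1, 2, 3}, columns (i,j) ∈ {(1,1), (1,2), (2,1)} is det [[10, 6, 8], [0, 5, -6], [-12, -5, -12]] = 12 ≠ 0, so this unfolding has rank ≥ 3; CP rank is at least every unfolding rank, so rank(T) ≥ 3. (Unfolding ranks only ever bound the CP rank from below — rank(T) can be strictly larger than all of them — so the matching upper bound has to come from an explicit 3-term decomposition.)
Upper bound: T is a sum of 3 rank-1 terms, T = (1, -1) ∘ (0, 1) ∘ (-1, -1, 1) + (1, 2) ∘ (2, -1) ∘ (1, -2, -2) + (2, 1) ∘ (1, 1) ∘ (4, 2, -4) (one valid choice — decompositions are not unique — normalised so each a, b is primitive with positive first nonzero entry; check it by expanding all entries), so rank(T) ≤ 3.
These bounds meet, so rank(T) = 3.

3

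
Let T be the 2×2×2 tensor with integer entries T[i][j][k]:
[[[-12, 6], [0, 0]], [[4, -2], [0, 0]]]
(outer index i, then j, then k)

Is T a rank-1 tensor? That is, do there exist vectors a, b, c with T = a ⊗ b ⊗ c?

Yes

The mode-1 fibre T[:,0,0] = [-12, 4] gives a = [3, -1] (primitive direction); the mode-2 fibre T[0,:,0] = [-12, 0] gives b = [1, 0]; then c[k] = T[0,0,k] / (a[0]·b[0]) = [-12, 6] / 3 = [-4, 2].
Expanding [3, -1] ⊗ [1, 0] ⊗ [-4, 2] reproduces all 8 entries of T, so T = [3, -1] ⊗ [1, 0] ⊗ [-4, 2] and rank(T) ≤ 1.
Equivalently every frontal slice T[:,:,k] is c[k] times the rank-1 matrix [3, -1] ⊗ [1, 0]. So T has rank 1 (it is nonzero).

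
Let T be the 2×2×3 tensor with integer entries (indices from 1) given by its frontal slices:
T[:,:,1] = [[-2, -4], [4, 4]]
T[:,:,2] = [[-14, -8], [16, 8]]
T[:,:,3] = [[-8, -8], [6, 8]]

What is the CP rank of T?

Lower bound: the mode-3 unfolding of T (rows indexed by k, columns by (i,j) = (1,1), (1,2), (2,1), (2,2)) is [[-2, -4, 4, 4], [-14, -8, 16, 8], [-8, -8, 6, 8]].
There the 3×3 minor on rows k ∈ {1, 2, 3}, columns (i,j) ∈ {(1,1), (1,2), (2,1)} is det [[-2, -4, 4], [-14, -8, 16], [-8, -8, 6]] = 208 ≠ 0, so this unfolding has rank ≥ 3; CP rank is at least every unfolding rank, so rank(T) ≥ 3. (Flattening ranks never certify an upper bound on CP rank; for that we must actually write T with 3 rank-1 terms.)
Upper bound: T is a sum of 3 rank-1 terms, T = (1, -2) (x) (1, 0) (x) (-2, -2, 2) + (1, -1) (x) (1, 0) (x) (4, -4, -2) + (1, -1) (x) (1, 1) (x) (-4, -8, -8) (written with every a and b primitive with positive leading entry and the scale carried by c; CP decompositions are not unique, and this one is verified by expanding entrywise), so rank(T) ≤ 3.
These bounds meet, so rank(T) = 3.
Check entry T[1,2,2] = -8: (1)·(0)·(-2) + (1)·(0)·(-4) + (1)·(1)·(-8) = -8.

3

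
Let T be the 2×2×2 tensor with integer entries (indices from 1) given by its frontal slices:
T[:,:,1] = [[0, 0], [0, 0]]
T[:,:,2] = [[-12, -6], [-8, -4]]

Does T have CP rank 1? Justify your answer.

Yes

The mode-1 fibre T[:,1,2] = [-12, -8] gives a = [3, 2] (primitive direction); the mode-2 fibre T[1,:,2] = [-12, -6] gives b = [2, 1]; then c[k] = T[1,1,k] / (a[1]·b[1]) = [0, -12] / 6 = [0, -2].
Expanding [3, 2] ⊗ [2, 1] ⊗ [0, -2] reproduces all 8 entries of T, so T = [3, 2] ⊗ [2, 1] ⊗ [0, -2] and rank(T) ≤ 1.
Equivalently every frontal slice T[:,:,k] is c[k] times the rank-1 matrix [3, 2] ⊗ [2, 1]. So T has rank 1 (it is nonzero).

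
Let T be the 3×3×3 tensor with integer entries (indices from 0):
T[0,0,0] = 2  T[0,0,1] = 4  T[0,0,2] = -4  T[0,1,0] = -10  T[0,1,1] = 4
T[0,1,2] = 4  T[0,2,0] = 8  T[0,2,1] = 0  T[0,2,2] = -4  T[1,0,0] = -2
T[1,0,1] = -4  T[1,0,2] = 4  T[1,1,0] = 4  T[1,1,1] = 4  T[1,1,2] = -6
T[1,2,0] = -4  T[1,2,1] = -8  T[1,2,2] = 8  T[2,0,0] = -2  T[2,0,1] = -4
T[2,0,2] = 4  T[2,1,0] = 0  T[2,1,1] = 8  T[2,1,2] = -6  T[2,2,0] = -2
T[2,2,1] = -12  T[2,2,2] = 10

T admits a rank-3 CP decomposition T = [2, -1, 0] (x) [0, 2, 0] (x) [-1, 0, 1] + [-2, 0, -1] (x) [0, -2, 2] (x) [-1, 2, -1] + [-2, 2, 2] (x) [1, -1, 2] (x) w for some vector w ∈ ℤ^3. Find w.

w = [-1, -2, 2]

Subtract the known terms from T to get the rank-1 residual R = [-2, 2, 2] (x) [1, -1, 2] (x) w, so R[i,j,k] = a[i]·b[j]·w[k]. Pick indices with nonzero a[0]·b[0] = (-2)·(1) = -2. Only the fibre through (0,0,·) is needed: R[0,0,:] = T[0,0,:] − Σₗ aₗ[0]bₗ[0]cₗ = [2, 4, -4] − (2)·(0)·[-1, 0, 1] − (-2)·(0)·[-1, 2, -1] = [2, 4, -4]. Then w[k] = R[0,0,k] / -2 for each k, giving w = [2, 4, -4] / -2 = [-1, -2, 2].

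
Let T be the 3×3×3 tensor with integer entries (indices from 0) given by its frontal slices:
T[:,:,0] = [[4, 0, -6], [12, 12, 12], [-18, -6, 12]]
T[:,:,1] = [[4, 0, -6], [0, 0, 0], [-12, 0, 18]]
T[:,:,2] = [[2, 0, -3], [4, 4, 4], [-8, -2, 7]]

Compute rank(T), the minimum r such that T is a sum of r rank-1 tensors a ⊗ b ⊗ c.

Lower bound: the mode-1 unfolding of T (rows indexed by i, columns by (j,k) = (0,0), (0,1), (0,2), (1,0), (1,1), (1,2), (2,0), (2,1), (2,2)) is [[4, 4, 2, 0, 0, 0, -6, -6, -3], [12, 0, 4, 12, 0, 4, 12, 0, 4], [-18, -12, -8, -6, 0, -2, 12, 18, 7]].
There the 2×2 minor on rows i ∈ {0, 1}, columns (j,k) ∈ {(0,0), (0,1)} is det [[4, 4], [12, 0]] = -48 ≠ 0, so this unfolding has rank ≥ 2; CP rank is at least every unfolding rank, so rank(T) ≥ 2. (Flattening ranks never certify an upper bound on CP rank; for that we must actually write T with 2 rank-1 terms.)
Upper bound — finding two terms. Write S_k = T[:,:,k] for the frontal slices: S₀ = [[4, 0, -6], [12, 12, 12], [-18, -6, 12]], S₁ = [[4, 0, -6], [0, 0, 0], [-12, 0, 18]], S₂ = [[2, 0, -3], [4, 4, 4], [-8, -2, 7]].
If T = a₁ ⊗ b₁ ⊗ c₁ + a₂ ⊗ b₂ ⊗ c₂ then each S_k = c₁[k]·a₁b₁ᵀ + c₂[k]·a₂b₂ᵀ. S₀ and S₁ are linearly independent, so a₁b₁ᵀ and a₂b₂ᵀ must span the same plane of matrices: they are the rank-1 matrices of the form x·S₀ + y·S₁.
The 2×2 minor of x·S₀ + y·S₁ on rows {0,1}, columns {0,1} is 48·x² + 48·xy = 48·(x + y)(x), vanishing at (x:y) = (1:-1) and (0:1).
M₁ = S₀ − S₁ = [[0, 0, 0], [12, 12, 12], [-6, -6, -6]] = 6·[0, 2, -1][1, 1, 1]ᵀ and M₂ = S₁ = [[4, 0, -6], [0, 0, 0], [-12, 0, 18]] = 2·[1, 0, -3][2, 0, -3]ᵀ, so take a₁ = [0, 2, -1], b₁ = [1, 1, 1], a₂ = [1, 0, -3], b₂ = [2, 0, -3].
Each slice is an integer combination of E₁ = a₁b₁ᵀ and E₂ = a₂b₂ᵀ: S₀ = 6·E₁ + 2·E₂, S₁ = 2·E₂, S₂ = 2·E₁ + E₂; reading off coefficients, c₁ = [6, 0, 2] and c₂ = [2, 2, 1].
Hence T = [0, 2, -1] ⊗ [1, 1, 1] ⊗ [6, 0, 2] + [1, 0, -3] ⊗ [2, 0, -3] ⊗ [2, 2, 1], so rank(T) ≤ 2.
These bounds meet, so rank(T) = 2.

2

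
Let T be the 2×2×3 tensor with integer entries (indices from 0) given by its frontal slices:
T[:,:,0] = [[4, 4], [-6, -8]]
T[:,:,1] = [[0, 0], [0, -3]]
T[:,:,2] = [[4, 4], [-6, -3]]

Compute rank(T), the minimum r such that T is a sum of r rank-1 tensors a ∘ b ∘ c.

2

Lower bound: the mode-2 unfolding of T (rows indexed by j, columns by (i,k) = (0,0), (0,1), (0,2), (1,0), (1,1), (1,2)) is [[4, 0, 4, -6, 0, -6], [4, 0, 4, -8, -3, -3]].
There the 2×2 minor on rows j ∈ {0, 1}, columns (i,k) ∈ {(0,0), (1,0)} is det [[4, -6], [4, -8]] = -8 ≠ 0, so this unfolding has rank ≥ 2; CP rank is at least every unfolding rank, so rank(T) ≥ 2. (Flattening ranks never certify an upper bound on CP rank; for that we must actually write T with 2 rank-1 terms.)
Upper bound — finding two terms. Write S_k = T[:,:,k] for the frontal slices: S₀ = [[4, 4], [-6, -8]], S₁ = [[0, 0], [0, -3]], S₂ = [[4, 4], [-6, -3]].
If T = a₁ ∘ b₁ ∘ c₁ + a₂ ∘ b₂ ∘ c₂ then each S_k = c₁[k]·a₁b₁ᵀ + c₂[k]·a₂b₂ᵀ. S₀ and S₁ are linearly independent, so a₁b₁ᵀ and a₂b₂ᵀ must span the same plane of matrices: they are the rank-1 matrices of the form x·S₀ + y·S₁.
det(x·S₀ + y·S₁) is −8·x² − 12·xy = (-4)·(2·x + 3·y)(x), vanishing at (x:y) = (3:-2) and (0:1).
M₁ = 3·S₀ − 2·S₁ = [[12, 12], [-18, -18]] = 6·(2, -3)(1, 1)ᵀ and M₂ = S₁ = [[0, 0], [0, -3]] = (-3)·(0, 1)(0, 1)ᵀ, so take a₁ = (2, -3), b₁ = (1, 1), a₂ = (0, 1), b₂ = (0, 1).
Each slice is an integer combination of E₁ = a₁b₁ᵀ and E₂ = a₂b₂ᵀ: S₀ = 2·E₁ − 2·E₂, S₁ = −3·E₂, S₂ = 2·E₁ + 3·E₂; reading off coefficients, c₁ = (2, 0, 2) and c₂ = (-2, -3, 3).
Hence T = (2, -3) ∘ (1, 1) ∘ (2, 0, 2) + (0, 1) ∘ (0, 1) ∘ (-2, -3, 3), so rank(T) ≤ 2.
These bounds meet, so rank(T) = 2.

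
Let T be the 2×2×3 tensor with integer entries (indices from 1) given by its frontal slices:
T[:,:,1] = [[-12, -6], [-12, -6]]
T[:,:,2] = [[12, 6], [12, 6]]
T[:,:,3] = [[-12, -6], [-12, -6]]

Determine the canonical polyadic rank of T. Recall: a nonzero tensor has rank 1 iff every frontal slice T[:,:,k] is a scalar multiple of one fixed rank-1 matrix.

Lower bound: T ≠ 0 (e.g. T[1,1,1] = -12), so rank(T) ≥ 1.
Upper bound: if T = a ∘ b ∘ c then every fibre of T is a multiple of the corresponding factor, so read the factors off the fibres through the nonzero entry T[1,1,1] = -12.
The mode-1 fibre T[:,1,1] = [-12, -12] gives a = [1, 1] (primitive direction); the mode-2 fibre T[1,:,1] = [-12, -6] gives b = [2, 1]; then c[k] = T[1,1,k] / (a[1]·b[1]) = [-12, 12, -12] / 2 = [-6, 6, -6].
Expanding [1, 1] ∘ [2, 1] ∘ [-6, 6, -6] reproduces all 12 entries of T, so T = [1, 1] ∘ [2, 1] ∘ [-6, 6, -6] and rank(T) ≤ 1.
These bounds meet, so rank(T) = 1.

1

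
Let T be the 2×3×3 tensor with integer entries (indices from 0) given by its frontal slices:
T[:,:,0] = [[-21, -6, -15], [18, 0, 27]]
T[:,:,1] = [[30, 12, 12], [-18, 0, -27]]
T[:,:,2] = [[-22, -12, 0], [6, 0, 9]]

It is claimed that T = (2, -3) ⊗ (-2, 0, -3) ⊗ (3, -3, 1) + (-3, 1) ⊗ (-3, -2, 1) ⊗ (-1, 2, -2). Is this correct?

No

Reconstruct entry (1,0,0) from the claimed factors: Σₗ aₗ[1]bₗ[0]cₗ[0] = (-3)·(-2)·(3) + (1)·(-3)·(-1) = 21, but T[1,0,0] = 18. The claim is false.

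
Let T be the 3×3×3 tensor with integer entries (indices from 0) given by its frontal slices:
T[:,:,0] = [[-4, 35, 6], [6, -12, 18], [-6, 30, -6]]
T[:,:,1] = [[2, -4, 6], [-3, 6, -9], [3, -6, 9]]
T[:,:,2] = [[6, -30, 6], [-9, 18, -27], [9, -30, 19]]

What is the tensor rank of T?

Lower bound: the mode-3 unfolding of T (rows indexed by k, columns by (i,j) = (0,0), (0,1), (0,2), (1,0), (1,1), (1,2), (2,0), (2,1), (2,2)) is [[-4, 35, 6, 6, -12, 18, -6, 30, -6], [2, -4, 6, -3, 6, -9, 3, -6, 9], [6, -30, 6, -9, 18, -27, 9, -30, 19]].
There the 2×2 minor on rows k ∈ {0, 1}, columns (i,j) ∈ {(0,0), (0,1)} is det [[-4, 35], [2, -4]] = -54 ≠ 0, so this unfolding has rank ≥ 2; CP rank is at least every unfolding rank, so rank(T) ≥ 2. (Unfolding ranks only ever bound the CP rank from below — rank(T) can be strictly larger than all of them — so the matching upper bound has to come from an explicit 2-term decomposition.)
Upper bound — finding two terms. Write S_k = T[:,:,k] for the frontal slices: S₀ = [[-4, 35, 6], [6, -12, 18], [-6, 30, -6]], S₁ = [[2, -4, 6], [-3, 6, -9], [3, -6, 9]], S₂ = [[6, -30, 6], [-9, 18, -27], [9, -30, 19]].
If T = a₁ ⊗ b₁ ⊗ c₁ + a₂ ⊗ b₂ ⊗ c₂ then each S_k = c₁[k]·a₁b₁ᵀ + c₂[k]·a₂b₂ᵀ. S₀ and S₁ are linearly independent, so a₁b₁ᵀ and a₂b₂ᵀ must span the same plane of matrices: they are the rank-1 matrices of the form x·S₀ + y·S₁.
The 2×2 minor of x·S₀ + y·S₁ on rows {0,1}, columns {0,1} is −162·x² + 81·xy = (-81)·(2·x − y)(x), vanishing at (x:y) = (1:2) and (0:1).
M₁ = S₀ + 2·S₁ = [[0, 27, 18], [0, 0, 0], [0, 18, 12]] = 3·(3, 0, 2)(0, 3, 2)ᵀ and M₂ = S₁ = [[2, -4, 6], [-3, 6, -9], [3, -6, 9]] = (2, -3, 3)(1, -2, 3)ᵀ, so take a₁ = (3, 0, 2), b₁ = (0, 3, 2), a₂ = (2, -3, 3), b₂ = (1, -2, 3).
Each slice is an integer combination of E₁ = a₁b₁ᵀ and E₂ = a₂b₂ᵀ: S₀ = 3·E₁ − 2·E₂, S₁ = E₂, S₂ = −2·E₁ + 3·E₂; reading off coefficients, c₁ = (3, 0, -2) and c₂ = (-2, 1, 3).
Hence T = (3, 0, 2) ⊗ (0, 3, 2) ⊗ (3, 0, -2) + (2, -3, 3) ⊗ (1, -2, 3) ⊗ (-2, 1, 3), so rank(T) ≤ 2.
These bounds meet, so rank(T) = 2.

2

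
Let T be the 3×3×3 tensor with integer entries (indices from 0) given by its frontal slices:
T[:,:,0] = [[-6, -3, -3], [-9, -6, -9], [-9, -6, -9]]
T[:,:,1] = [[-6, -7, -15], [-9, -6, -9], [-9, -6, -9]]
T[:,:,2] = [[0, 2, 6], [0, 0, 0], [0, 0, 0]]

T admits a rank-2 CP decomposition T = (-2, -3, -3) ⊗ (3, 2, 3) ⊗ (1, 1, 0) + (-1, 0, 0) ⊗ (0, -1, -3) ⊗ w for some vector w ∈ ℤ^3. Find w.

w = (1, -3, 2)

Subtract the known terms from T to get the rank-1 residual R = (-1, 0, 0) ⊗ (0, -1, -3) ⊗ w, so R[i,j,k] = a[i]·b[j]·w[k]. Pick indices with nonzero a[0]·b[1] = (-1)·(-1) = 1. Only the fibre through (0,1,·) is needed: R[0,1,:] = T[0,1,:] − Σₗ aₗ[0]bₗ[1]cₗ = [-3, -7, 2] − (-2)·(2)·(1, 1, 0) = [1, -3, 2]. Then w[k] = R[0,1,k] / 1 for each k, giving w = [1, -3, 2] / 1 = (1, -3, 2).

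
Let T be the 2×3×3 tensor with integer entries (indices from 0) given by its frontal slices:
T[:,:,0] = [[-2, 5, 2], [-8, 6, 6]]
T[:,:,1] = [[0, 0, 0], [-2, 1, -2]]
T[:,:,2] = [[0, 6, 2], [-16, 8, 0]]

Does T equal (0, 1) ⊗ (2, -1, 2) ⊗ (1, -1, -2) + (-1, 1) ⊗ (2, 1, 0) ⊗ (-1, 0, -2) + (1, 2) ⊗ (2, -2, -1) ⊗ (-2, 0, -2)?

Yes

Reconstruct entrywise from the claimed factors. For example, T[0,1,0] = 5 and Σₗ aₗ[0]bₗ[1]cₗ[0] = (0)·(-1)·(1) + (-1)·(1)·(-1) + (1)·(-2)·(-2) = 5; checking all 18 entries, every one matches. The claim holds.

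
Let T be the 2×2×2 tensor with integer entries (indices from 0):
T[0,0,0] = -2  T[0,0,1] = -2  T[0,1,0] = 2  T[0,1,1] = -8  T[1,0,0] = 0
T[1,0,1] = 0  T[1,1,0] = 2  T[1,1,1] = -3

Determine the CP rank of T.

2

Lower bound: the mode-1 unfolding of T (rows indexed by i, columns by (j,k) = (0,0), (0,1), (1,0), (1,1)) is [[-2, -2, 2, -8], [0, 0, 2, -3]].
There the 2×2 minor on rows i ∈ {0, 1}, columns (j,k) ∈ {(0,0), (1,0)} is det [[-2, 2], [0, 2]] = -4 ≠ 0, so this unfolding has rank ≥ 2; CP rank is at least every unfolding rank, so rank(T) ≥ 2. (Flattening ranks never certify an upper bound on CP rank; for that we must actually write T with 2 rank-1 terms.)
Upper bound — finding two terms. Write S_k = T[:,:,k] for the frontal slices: S₀ = [[-2, 2], [0, 2]], S₁ = [[-2, -8], [0, -3]].
If T = a₁ (x) b₁ (x) c₁ + a₂ (x) b₂ (x) c₂ then each S_k = c₁[k]·a₁b₁ᵀ + c₂[k]·a₂b₂ᵀ. S₀ and S₁ are linearly independent, so a₁b₁ᵀ and a₂b₂ᵀ must span the same plane of matrices: they are the rank-1 matrices of the form x·S₀ + y·S₁.
det(x·S₀ + y·S₁) is −4·x² + 2·xy + 6·y² = (-2)·(2·x − 3·y)(x + y), vanishing at (x:y) = (3:2) and (1:-1).
M₁ = 3·S₀ + 2·S₁ = [[-10, -10], [0, 0]] = (-10)·[1, 0][1, 1]ᵀ and M₂ = S₀ − S₁ = [[0, 10], [0, 5]] = 5·[2, 1][0, 1]ᵀ, so take a₁ = [1, 0], b₁ = [1, 1], a₂ = [2, 1], b₂ = [0, 1].
Each slice is an integer combination of E₁ = a₁b₁ᵀ and E₂ = a₂b₂ᵀ: S₀ = −2·E₁ + 2·E₂, S₁ = −2·E₁ − 3·E₂; reading off coefficients, c₁ = [-2, -2] and c₂ = [2, -3].
Hence T = [1, 0] (x) [1, 1] (x) [-2, -2] + [2, 1] (x) [0, 1] (x) [2, -3], so rank(T) ≤ 2.
These bounds meet, so rank(T) = 2.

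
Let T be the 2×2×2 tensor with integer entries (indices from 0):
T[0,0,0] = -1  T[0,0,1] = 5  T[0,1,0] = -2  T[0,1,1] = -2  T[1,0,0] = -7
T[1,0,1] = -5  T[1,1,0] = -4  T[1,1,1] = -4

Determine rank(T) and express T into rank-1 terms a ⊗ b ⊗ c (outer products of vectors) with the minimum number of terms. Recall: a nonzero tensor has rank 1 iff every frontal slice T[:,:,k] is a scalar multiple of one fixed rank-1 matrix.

Lower bound: the mode-1 unfolding of T (rows indexed by i, columns by (j,k) = (0,0), (0,1), (1,0), (1,1)) is [[-1, 5, -2, -2], [-7, -5, -4, -4]].
There the 2×2 minor on rows i ∈ {0, 1}, columns (j,k) ∈ {(0,0), (0,1)} is det [[-1, 5], [-7, -5]] = 40 ≠ 0, so this unfolding has rank ≥ 2; CP rank is at least every unfolding rank, so rank(T) ≥ 2. (Unfolding ranks only ever bound the CP rank from below — rank(T) can be strictly larger than all of them — so the matching upper bound has to come from an explicit 2-term decomposition.)
Upper bound — finding two terms. Write S_k = T[:,:,k] for the frontal slices: S₀ = [[-1, -2], [-7, -4]], S₁ = [[5, -2], [-5, -4]].
If T = a₁ ⊗ b₁ ⊗ c₁ + a₂ ⊗ b₂ ⊗ c₂ then each S_k = c₁[k]·a₁b₁ᵀ + c₂[k]·a₂b₂ᵀ. S₀ and S₁ are linearly independent, so a₁b₁ᵀ and a₂b₂ᵀ must span the same plane of matrices: they are the rank-1 matrices of the form x·S₀ + y·S₁.
det(x·S₀ + y·S₁) is −10·x² − 40·xy − 30·y² = (-10)·(x + 3·y)(x + y), vanishing at (x:y) = (3:-1) and (1:-1).
M₁ = 3·S₀ − S₁ = [[-8, -4], [-16, -8]] = (-4)·(1, 2)(2, 1)ᵀ and M₂ = S₀ − S₁ = [[-6, 0], [-2, 0]] = (-2)·(3, 1)(1, 0)ᵀ, so take a₁ = (1, 2), b₁ = (2, 1), a₂ = (3, 1), b₂ = (1, 0).
Each slice is an integer combination of E₁ = a₁b₁ᵀ and E₂ = a₂b₂ᵀ: S₀ = −2·E₁ + E₂, S₁ = −2·E₁ + 3·E₂; reading off coefficients, c₁ = (-2, -2) and c₂ = (1, 3).
Hence T = (1, 2) ⊗ (2, 1) ⊗ (-2, -2) + (3, 1) ⊗ (1, 0) ⊗ (1, 3), so rank(T) ≤ 2.
These bounds meet, so rank(T) = 2.
Check entry T[0,0,1] = 5: (1)·(2)·(-2) + (3)·(1)·(3) = 5.

rank(T) = 2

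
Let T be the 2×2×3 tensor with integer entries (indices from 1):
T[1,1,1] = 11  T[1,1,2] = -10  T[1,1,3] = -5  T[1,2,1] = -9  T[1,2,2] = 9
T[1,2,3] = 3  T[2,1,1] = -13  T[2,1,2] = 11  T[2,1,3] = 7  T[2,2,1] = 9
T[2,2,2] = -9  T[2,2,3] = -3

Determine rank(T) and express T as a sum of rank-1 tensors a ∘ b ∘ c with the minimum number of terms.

Lower bound: the mode-3 unfolding of T (rows indexed by k, columns by (i,j) = (1,1), (1,2), (2,1), (2,2)) is [[11, -9, -13, 9], [-10, 9, 11, -9], [-5, 3, 7, -3]].
There the 2×2 minor on rows k ∈ {1, 2}, columns (i,j) ∈ {(1,1), (1,2)} is det [[11, -9], [-10, 9]] = 9 ≠ 0, so this unfolding has rank ≥ 2; CP rank is at least every unfolding rank, so rank(T) ≥ 2. (Unfolding ranks only ever bound the CP rank from below — rank(T) can be strictly larger than all of them — so the matching upper bound has to come from an explicit 2-term decomposition.)
Upper bound — finding two terms. Write S_k = T[:,:,k] for the frontal slices: S₁ = [[11, -9], [-13, 9]], S₂ = [[-10, 9], [11, -9]], S₃ = [[-5, 3], [7, -3]].
If T = a₁ ∘ b₁ ∘ c₁ + a₂ ∘ b₂ ∘ c₂ then each S_k = c₁[k]·a₁b₁ᵀ + c₂[k]·a₂b₂ᵀ. S₁ and S₂ are linearly independent, so a₁b₁ᵀ and a₂b₂ᵀ must span the same plane of matrices: they are the rank-1 matrices of the form x·S₁ + y·S₂.
det(x·S₁ + y·S₂) is −18·x² + 27·xy − 9·y² = (-9)·(2·x − y)(x − y), vanishing at (x:y) = (1:2) and (1:1).
M₁ = S₁ + 2·S₂ = [[-9, 9], [9, -9]] = (-9)·[1, -1][1, -1]ᵀ and M₂ = S₁ + S₂ = [[1, 0], [-2, 0]] = [1, -2][1, 0]ᵀ, so take a₁ = [1, -1], b₁ = [1, -1], a₂ = [1, -2], b₂ = [1, 0].
Each slice is an integer combination of E₁ = a₁b₁ᵀ and E₂ = a₂b₂ᵀ: S₁ = 9·E₁ + 2·E₂, S₂ = −9·E₁ − E₂, S₃ = −3·E₁ − 2·E₂; reading off coefficients, c₁ = [9, -9, -3] and c₂ = [2, -1, -2].
Hence T = [1, -1] ∘ [1, -1] ∘ [9, -9, -3] + [1, -2] ∘ [1, 0] ∘ [2, -1, -2], so rank(T) ≤ 2.
These bounds meet, so rank(T) = 2.

rank(T) = 2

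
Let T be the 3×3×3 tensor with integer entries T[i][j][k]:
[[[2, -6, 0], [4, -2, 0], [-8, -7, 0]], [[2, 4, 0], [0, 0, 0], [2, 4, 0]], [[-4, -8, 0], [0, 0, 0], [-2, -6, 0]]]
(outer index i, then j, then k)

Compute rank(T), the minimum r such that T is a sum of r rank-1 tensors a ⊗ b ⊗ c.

Lower bound: the mode-2 unfolding of T (rows indexed by j, columns by (i,k) = (0,0), (0,1), (0,2), (1,0), (1,1), (1,2), (2,0), (2,1), (2,2)) is [[2, -6, 0, 2, 4, 0, -4, -8, 0], [4, -2, 0, 0, 0, 0, 0, 0, 0], [-8, -7, 0, 2, 4, 0, -2, -6, 0]].
There the 3×3 minor on rows j ∈ {0, 1, 2}, columns (i,k) ∈ {(0,0), (0,1), (1,0)} is det [[2, -6, 2], [4, -2, 0], [-8, -7, 2]] = -48 ≠ 0, so this unfolding has rank ≥ 3; CP rank is at least every unfolding rank, so rank(T) ≥ 3. (Unfolding ranks only ever bound the CP rank from below — rank(T) can be strictly larger than all of them — so the matching upper bound has to come from an explicit 3-term decomposition.)
Upper bound: T is a sum of 3 rank-1 terms, T = [1, -1, 2] ⊗ [1, 0, 1] ⊗ [-2, -4, 0] + [1, 0, 0] ⊗ [2, 2, -1] ⊗ [2, -1, 0] + [2, 0, -1] ⊗ [0, 0, 1] ⊗ [-2, -2, 0] (one valid choice — decompositions are not unique — normalised so each a, b is primitive with positive first nonzero entry; check it by expanding all entries), so rank(T) ≤ 3.
These bounds meet, so rank(T) = 3.

3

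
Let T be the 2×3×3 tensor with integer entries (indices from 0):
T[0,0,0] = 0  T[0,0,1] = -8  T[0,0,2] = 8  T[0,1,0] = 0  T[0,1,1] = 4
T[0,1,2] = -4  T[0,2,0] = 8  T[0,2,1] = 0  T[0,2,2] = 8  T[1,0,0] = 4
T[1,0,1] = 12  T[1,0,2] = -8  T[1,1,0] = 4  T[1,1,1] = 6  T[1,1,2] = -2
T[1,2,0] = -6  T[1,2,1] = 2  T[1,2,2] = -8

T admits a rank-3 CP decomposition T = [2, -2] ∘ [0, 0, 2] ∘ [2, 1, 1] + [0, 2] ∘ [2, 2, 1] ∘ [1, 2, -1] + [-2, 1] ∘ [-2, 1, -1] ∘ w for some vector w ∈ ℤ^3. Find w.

Subtract the known terms from T to get the rank-1 residual R = [-2, 1] ∘ [-2, 1, -1] ∘ w, so R[i,j,k] = a[i]·b[j]·w[k]. Pick indices with nonzero a[0]·b[0] = (-2)·(-2) = 4. Only the fibre through (0,0,·) is needed: R[0,0,:] = T[0,0,:] − Σₗ aₗ[0]bₗ[0]cₗ = [0, -8, 8] − (2)·(0)·[2, 1, 1] − (0)·(2)·[1, 2, -1] = [0, -8, 8]. Then w[k] = R[0,0,k] / 4 for each k, giving w = [0, -8, 8] / 4 = [0, -2, 2].

w = [0, -2, 2]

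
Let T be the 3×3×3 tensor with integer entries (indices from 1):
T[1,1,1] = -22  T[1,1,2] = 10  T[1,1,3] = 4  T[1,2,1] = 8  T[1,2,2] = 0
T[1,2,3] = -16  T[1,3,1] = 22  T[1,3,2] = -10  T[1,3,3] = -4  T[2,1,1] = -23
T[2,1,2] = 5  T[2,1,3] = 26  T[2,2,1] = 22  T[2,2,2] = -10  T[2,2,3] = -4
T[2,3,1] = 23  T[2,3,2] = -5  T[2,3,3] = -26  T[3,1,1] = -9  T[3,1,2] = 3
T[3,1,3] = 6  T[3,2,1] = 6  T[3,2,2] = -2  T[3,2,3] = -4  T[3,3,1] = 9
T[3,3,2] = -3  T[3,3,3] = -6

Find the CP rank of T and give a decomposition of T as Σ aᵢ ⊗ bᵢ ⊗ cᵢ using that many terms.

rank(T) = 2

Lower bound: the mode-3 unfolding of T (rows indexed by k, columns by (i,j) = (1,1), (1,2), (1,3), (2,1), (2,2), (2,3), (3,1), (3,2), (3,3)) is [[-22, 8, 22, -23, 22, 23, -9, 6, 9], [10, 0, -10, 5, -10, -5, 3, -2, -3], [4, -16, -4, 26, -4, -26, 6, -4, -6]].
There the 2×2 minor on rows k ∈ {1, 2}, columns (i,j) ∈ {(1,1), (1,2)} is det [[-22, 8], [10, 0]] = -80 ≠ 0, so this unfolding has rank ≥ 2; CP rank is at least every unfolding rank, so rank(T) ≥ 2. (Unfolding ranks only ever bound the CP rank from below — rank(T) can be strictly larger than all of them — so the matching upper bound has to come from an explicit 2-term decomposition.)
Upper bound — finding two terms. Write S_k = T[:,:,k] for the frontal slices: S₁ = [[-22, 8, 22], [-23, 22, 23], [-9, 6, 9]], S₂ = [[10, 0, -10], [5, -10, -5], [3, -2, -3]], S₃ = [[4, -16, -4], [26, -4, -26], [6, -4, -6]].
If T = a₁ ⊗ b₁ ⊗ c₁ + a₂ ⊗ b₂ ⊗ c₂ then each S_k = c₁[k]·a₁b₁ᵀ + c₂[k]·a₂b₂ᵀ. S₁ and S₂ are linearly independent, so a₁b₁ᵀ and a₂b₂ᵀ must span the same plane of matrices: they are the rank-1 matrices of the form x·S₁ + y·S₂.
The 2×2 minor of x·S₁ + y·S₂ on rows {1,2}, columns {1,2} is −300·x² + 400·xy − 100·y² = (-100)·(3·x − y)(x − y), vanishing at (x:y) = (1:3) and (1:1).
M₁ = S₁ + 3·S₂ = [[8, 8, -8], [-8, -8, 8], [0, 0, 0]] = 8·(1, -1, 0)(1, 1, -1)ᵀ and M₂ = S₁ + S₂ = [[-12, 8, 12], [-18, 12, 18], [-6, 4, 6]] = (-2)·(2, 3, 1)(3, -2, -3)ᵀ, so take a₁ = (1, -1, 0), b₁ = (1, 1, -1), a₂ = (2, 3, 1), b₂ = (3, -2, -3).
Each slice is an integer combination of E₁ = a₁b₁ᵀ and E₂ = a₂b₂ᵀ: S₁ = −4·E₁ − 3·E₂, S₂ = 4·E₁ + E₂, S₃ = −8·E₁ + 2·E₂; reading off coefficients, c₁ = (-4, 4, -8) and c₂ = (-3, 1, 2).
Hence T = (1, -1, 0) ⊗ (1, 1, -1) ⊗ (-4, 4, -8) + (2, 3, 1) ⊗ (3, -2, -3) ⊗ (-3, 1, 2), so rank(T) ≤ 2.
These bounds meet, so rank(T) = 2.
Check entry T[2,2,1] = 22: (-1)·(1)·(-4) + (3)·(-2)·(-3) = 22.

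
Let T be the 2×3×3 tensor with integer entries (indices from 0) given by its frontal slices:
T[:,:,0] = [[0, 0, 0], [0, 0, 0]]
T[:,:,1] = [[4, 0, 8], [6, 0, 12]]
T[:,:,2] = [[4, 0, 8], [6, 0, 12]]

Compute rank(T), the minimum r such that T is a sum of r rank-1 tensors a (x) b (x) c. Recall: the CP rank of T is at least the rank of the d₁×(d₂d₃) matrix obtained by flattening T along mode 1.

1

Lower bound: T ≠ 0 (e.g. T[0,0,1] = 4), so rank(T) ≥ 1.
Upper bound: if T = a (x) b (x) c then every fibre of T is a multiple of the corresponding factor, so read the factors off the fibres through the nonzero entry T[0,0,1] = 4.
The mode-1 fibre T[:,0,1] = [4, 6] gives a = [2, 3] (primitive direction); the mode-2 fibre T[0,:,1] = [4, 0, 8] gives b = [1, 0, 2]; then c[k] = T[0,0,k] / (a[0]·b[0]) = [0, 4, 4] / 2 = [0, 2, 2].
Expanding [2, 3] (x) [1, 0, 2] (x) [0, 2, 2] reproduces all 18 entries of T, so T = [2, 3] (x) [1, 0, 2] (x) [0, 2, 2] and rank(T) ≤ 1.
These bounds meet, so rank(T) = 1.
Check entry T[0,1,0] = 0: (2)·(0)·(0) = 0.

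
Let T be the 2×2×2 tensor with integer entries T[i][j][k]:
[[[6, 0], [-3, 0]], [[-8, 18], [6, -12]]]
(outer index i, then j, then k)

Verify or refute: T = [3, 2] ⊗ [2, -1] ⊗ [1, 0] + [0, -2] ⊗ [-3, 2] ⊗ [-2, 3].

Reconstruct entrywise from the claimed factors. For example, T[1,1,0] = 6 and Σₗ aₗ[1]bₗ[1]cₗ[0] = (2)·(-1)·(1) + (-2)·(2)·(-2) = 6; checking all 8 entries, every one matches. The claim holds.

Yes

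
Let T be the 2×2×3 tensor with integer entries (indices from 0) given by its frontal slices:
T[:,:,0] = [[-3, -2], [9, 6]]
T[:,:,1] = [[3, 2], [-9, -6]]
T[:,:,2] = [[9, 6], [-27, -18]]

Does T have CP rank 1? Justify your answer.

If T = a ⊗ b ⊗ c then every fibre of T is a multiple of the corresponding factor, so read the factors off the fibres through the nonzero entry T[0,0,0] = -3.
The mode-1 fibre T[:,0,0] = [-3, 9] gives a = [1, -3] (primitive direction); the mode-2 fibre T[0,:,0] = [-3, -2] gives b = [3, 2]; then c[k] = T[0,0,k] / (a[0]·b[0]) = [-3, 3, 9] / 3 = [-1, 1, 3].
Expanding [1, -3] ⊗ [3, 2] ⊗ [-1, 1, 3] reproduces all 12 entries of T, so T = [1, -3] ⊗ [3, 2] ⊗ [-1, 1, 3] and rank(T) ≤ 1.
Equivalently every frontal slice T[:,:,k] is c[k] times the rank-1 matrix [1, -3] ⊗ [3, 2]. So T has rank 1 (it is nonzero).

Yes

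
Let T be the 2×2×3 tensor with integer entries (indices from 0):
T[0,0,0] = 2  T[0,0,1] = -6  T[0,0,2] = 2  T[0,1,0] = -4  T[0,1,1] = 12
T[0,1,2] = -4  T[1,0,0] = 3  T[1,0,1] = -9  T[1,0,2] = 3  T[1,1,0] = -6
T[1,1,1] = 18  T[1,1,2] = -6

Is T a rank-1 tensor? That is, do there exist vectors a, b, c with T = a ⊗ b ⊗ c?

If T = a ⊗ b ⊗ c then every fibre of T is a multiple of the corresponding factor, so read the factors off the fibres through the nonzero entry T[0,0,0] = 2.
The mode-1 fibre T[:,0,0] = [2, 3] gives a = [2, 3] (primitive direction); the mode-2 fibre T[0,:,0] = [2, -4] gives b = [1, -2]; then c[k] = T[0,0,k] / (a[0]·b[0]) = [2, -6, 2] / 2 = [1, -3, 1].
Expanding [2, 3] ⊗ [1, -2] ⊗ [1, -3, 1] reproduces all 12 entries of T, so T = [2, 3] ⊗ [1, -2] ⊗ [1, -3, 1] and rank(T) ≤ 1.
Equivalently every frontal slice T[:,:,k] is c[k] times the rank-1 matrix [2, 3] ⊗ [1, -2]. So T has rank 1 (it is nonzero).

Yes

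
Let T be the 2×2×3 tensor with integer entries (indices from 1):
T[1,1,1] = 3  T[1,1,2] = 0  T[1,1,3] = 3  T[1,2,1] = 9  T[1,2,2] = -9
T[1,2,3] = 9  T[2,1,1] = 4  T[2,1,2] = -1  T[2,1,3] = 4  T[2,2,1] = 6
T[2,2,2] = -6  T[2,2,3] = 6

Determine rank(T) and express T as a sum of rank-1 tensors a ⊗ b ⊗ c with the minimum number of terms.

Lower bound: the mode-1 unfolding of T (rows indexed by i, columns by (j,k) = (1,1), (1,2), (1,3), (2,1), (2,2), (2,3)) is [[3, 0, 3, 9, -9, 9], [4, -1, 4, 6, -6, 6]].
There the 2×2 minor on rows i ∈ {1, 2}, columns (j,k) ∈ {(1,1), (1,2)} is det [[3, 0], [4, -1]] = -3 ≠ 0, so this unfolding has rank ≥ 2; CP rank is at least every unfolding rank, so rank(T) ≥ 2. (Unfolding ranks only ever bound the CP rank from below — rank(T) can be strictly larger than all of them — so the matching upper bound has to come from an explicit 2-term decomposition.)
Upper bound — finding two terms. Write S_k = T[:,:,k] for the frontal slices: S₁ = [[3, 9], [4, 6]], S₂ = [[0, -9], [-1, -6]], S₃ = [[3, 9], [4, 6]].
If T = a₁ ⊗ b₁ ⊗ c₁ + a₂ ⊗ b₂ ⊗ c₂ then each S_k = c₁[k]·a₁b₁ᵀ + c₂[k]·a₂b₂ᵀ. S₁ and S₂ are linearly independent, so a₁b₁ᵀ and a₂b₂ᵀ must span the same plane of matrices: they are the rank-1 matrices of the form x·S₁ + y·S₂.
det(x·S₁ + y·S₂) is −18·x² + 27·xy − 9·y² = (-9)·(2·x − y)(x − y), vanishing at (x:y) = (1:2) and (1:1).
M₁ = S₁ + 2·S₂ = [[3, -9], [2, -6]] = (3, 2)(1, -3)ᵀ and M₂ = S₁ + S₂ = [[3, 0], [3, 0]] = 3·(1, 1)(1, 0)ᵀ, so take a₁ = (3, 2), b₁ = (1, -3), a₂ = (1, 1), b₂ = (1, 0).
Each slice is an integer combination of E₁ = a₁b₁ᵀ and E₂ = a₂b₂ᵀ: S₁ = −E₁ + 6·E₂, S₂ = E₁ − 3·E₂, S₃ = −E₁ + 6·E₂; reading off coefficients, c₁ = (-1, 1, -1) and c₂ = (6, -3, 6).
Hence T = (3, 2) ⊗ (1, -3) ⊗ (-1, 1, -1) + (1, 1) ⊗ (1, 0) ⊗ (6, -3, 6), so rank(T) ≤ 2.
These bounds meet, so rank(T) = 2.

rank(T) = 2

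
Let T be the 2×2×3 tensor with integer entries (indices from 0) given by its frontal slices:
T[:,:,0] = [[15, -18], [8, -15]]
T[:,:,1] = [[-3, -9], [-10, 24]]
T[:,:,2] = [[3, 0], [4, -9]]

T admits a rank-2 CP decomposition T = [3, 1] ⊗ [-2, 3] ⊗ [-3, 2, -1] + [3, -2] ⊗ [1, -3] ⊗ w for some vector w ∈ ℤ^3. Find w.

w = [-1, 3, -1]

Subtract the known terms from T to get the rank-1 residual R = [3, -2] ⊗ [1, -3] ⊗ w, so R[i,j,k] = a[i]·b[j]·w[k]. Pick indices with nonzero a[0]·b[0] = (3)·(1) = 3. Only the fibre through (0,0,·) is needed: R[0,0,:] = T[0,0,:] − Σₗ aₗ[0]bₗ[0]cₗ = [15, -3, 3] − (3)·(-2)·[-3, 2, -1] = [-3, 9, -3]. Then w[k] = R[0,0,k] / 3 for each k, giving w = [-3, 9, -3] / 3 = [-1, 3, -1].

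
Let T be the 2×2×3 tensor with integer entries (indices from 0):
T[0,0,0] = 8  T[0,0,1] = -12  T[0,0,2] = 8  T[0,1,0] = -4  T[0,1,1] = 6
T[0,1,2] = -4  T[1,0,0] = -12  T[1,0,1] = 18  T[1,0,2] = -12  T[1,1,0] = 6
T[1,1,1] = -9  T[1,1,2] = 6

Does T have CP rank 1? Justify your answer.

If T = a ∘ b ∘ c then every fibre of T is a multiple of the corresponding factor, so read the factors off the fibres through the nonzero entry T[0,0,0] = 8.
The mode-1 fibre T[:,0,0] = [8, -12] gives a = [2, -3] (primitive direction); the mode-2 fibre T[0,:,0] = [8, -4] gives b = [2, -1]; then c[k] = T[0,0,k] / (a[0]·b[0]) = [8, -12, 8] / 4 = [2, -3, 2].
Expanding [2, -3] ∘ [2, -1] ∘ [2, -3, 2] reproduces all 12 entries of T, so T = [2, -3] ∘ [2, -1] ∘ [2, -3, 2] and rank(T) ≤ 1.
Equivalently every frontal slice T[:,:,k] is c[k] times the rank-1 matrix [2, -3] ∘ [2, -1]. So T has rank 1 (it is nonzero).

Yes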